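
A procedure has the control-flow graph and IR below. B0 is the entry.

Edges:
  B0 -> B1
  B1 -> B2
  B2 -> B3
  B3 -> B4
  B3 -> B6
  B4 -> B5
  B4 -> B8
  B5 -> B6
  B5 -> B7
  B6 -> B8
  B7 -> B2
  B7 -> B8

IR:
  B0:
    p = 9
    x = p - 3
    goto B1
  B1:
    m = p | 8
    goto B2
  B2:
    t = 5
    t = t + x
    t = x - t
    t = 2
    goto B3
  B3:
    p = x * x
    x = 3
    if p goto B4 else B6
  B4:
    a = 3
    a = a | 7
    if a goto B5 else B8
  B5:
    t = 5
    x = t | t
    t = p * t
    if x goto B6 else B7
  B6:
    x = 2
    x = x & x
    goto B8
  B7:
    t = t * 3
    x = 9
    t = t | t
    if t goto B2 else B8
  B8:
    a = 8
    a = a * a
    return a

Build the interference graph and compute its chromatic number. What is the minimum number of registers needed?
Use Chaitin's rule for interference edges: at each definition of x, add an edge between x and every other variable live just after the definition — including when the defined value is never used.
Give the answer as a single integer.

Block summaries:
  B0 def {p,x} use ∅
  B1 def {m} use {p}
  B2 def {t} use {x}
  B3 def {p,x} use {x}
  B4 def {a} use ∅
  B5 def {t,x} use {p}
  B6 def {x} use ∅
  B7 def {t,x} use {t}
  B8 def {a} use ∅

Backward fixpoint:
  live B0: ∅→{p,x}
  live B1: {p,x}→{x}
  live B2: {x}→{x}
  live B3: {x}→{p}
  live B4: {p}→{p}
  live B5: {p}→{t}
  live B6: ∅→∅
  live B7: {t}→{x}
  live B8: ∅→∅

Interference:
  a↔{p}
  m↔{x}
  p↔{a,t,x}
  t↔{p,x}
  x↔{m,p,t}

Colouring:
  clique {p,t,x} ⇒ need ≥ 3
  3-colouring: c0={m,p}  c1={a,x}  c2={t}
  χ = 3

Answer: 3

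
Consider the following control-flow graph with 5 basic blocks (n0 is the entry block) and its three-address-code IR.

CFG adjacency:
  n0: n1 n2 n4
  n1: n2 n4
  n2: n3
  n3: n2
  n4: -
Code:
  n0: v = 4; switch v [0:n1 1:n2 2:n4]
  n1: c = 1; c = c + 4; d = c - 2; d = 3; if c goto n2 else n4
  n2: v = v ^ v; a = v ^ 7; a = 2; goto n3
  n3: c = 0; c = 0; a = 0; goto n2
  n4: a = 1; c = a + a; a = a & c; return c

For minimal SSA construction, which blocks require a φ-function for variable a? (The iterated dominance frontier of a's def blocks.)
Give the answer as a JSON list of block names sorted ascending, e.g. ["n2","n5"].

idom tree: n1←n0 n2←n0 n3←n2 n4←n0
Join-block Dom:
  n2: preds {n0,n1,n3}: {n0} ∩ {n0,n1} ∩ {n0,n2,n3} = {n0}; idom=n0
  n4: preds {n0,n1}: {n0} ∩ {n0,n1} = {n0}; idom=n0

Frontier:
  join n2 pred n0: · stop@n0
  join n2 pred n1: n1 stop@n0
  join n2 pred n3: n3→n2 stop@n0
  join n4 pred n0: · stop@n0
  join n4 pred n1: n1 stop@n0
  DF(n0)=∅
  DF(n1)={n2,n4}
  DF(n2)={n2}
  DF(n3)={n2}
  DF(n4)=∅

φ for a: defs {n2,n3,n4}
  DF⁺ = {n2}

Answer: ["n2"]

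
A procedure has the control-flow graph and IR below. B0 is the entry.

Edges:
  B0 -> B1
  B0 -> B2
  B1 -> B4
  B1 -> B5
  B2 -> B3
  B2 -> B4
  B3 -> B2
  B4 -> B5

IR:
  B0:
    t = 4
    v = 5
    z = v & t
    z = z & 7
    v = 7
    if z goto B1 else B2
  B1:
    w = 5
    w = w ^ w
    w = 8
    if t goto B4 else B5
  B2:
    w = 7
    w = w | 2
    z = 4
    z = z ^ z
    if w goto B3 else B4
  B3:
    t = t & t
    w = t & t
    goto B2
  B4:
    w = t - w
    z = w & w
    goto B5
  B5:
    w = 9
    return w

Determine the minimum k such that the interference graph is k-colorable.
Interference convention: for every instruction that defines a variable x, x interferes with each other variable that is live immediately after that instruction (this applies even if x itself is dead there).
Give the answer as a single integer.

Answer: 3

Analysis:
Block summaries:
  B0 def {t,v,z} use ∅
  B1 def {w} use {t}
  B2 def {w,z} use ∅
  B3 def {t,w} use {t}
  B4 def {w,z} use {t,w}
  B5 def {w} use ∅

Liveness:
  B0: in=∅ out={t}
  B1: in={t} out={t,w}
  B2: in={t} out={t,w}
  B3: in={t} out={t}
  B4: in={t,w} out=∅
  B5: in=∅ out=∅

Interfere edges:
  t: {v,w,z}
  v: {t,z}
  w: {t,z}
  z: {t,v,w}

Registers:
  lower bound: {t,v,z} mutually conflict ⇒ χ ≥ 3
  assign t→c0 v→c2 w→c2 z→c1 — no edge inside a register ⇒ χ ≤ 3
  χ = 3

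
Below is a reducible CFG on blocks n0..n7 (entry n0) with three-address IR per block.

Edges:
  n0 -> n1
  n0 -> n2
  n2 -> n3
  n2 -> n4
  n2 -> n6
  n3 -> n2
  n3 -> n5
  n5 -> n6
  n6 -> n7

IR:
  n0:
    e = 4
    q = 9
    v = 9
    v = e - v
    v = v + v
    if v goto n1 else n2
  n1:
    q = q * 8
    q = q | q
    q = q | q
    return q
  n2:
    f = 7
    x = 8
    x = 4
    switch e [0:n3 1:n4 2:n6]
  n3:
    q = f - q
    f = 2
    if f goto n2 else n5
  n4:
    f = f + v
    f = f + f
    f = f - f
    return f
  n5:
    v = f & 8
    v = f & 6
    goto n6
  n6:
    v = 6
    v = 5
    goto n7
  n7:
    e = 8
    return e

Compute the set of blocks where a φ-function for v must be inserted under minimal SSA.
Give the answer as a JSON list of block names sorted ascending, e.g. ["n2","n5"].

idom tree: n1←n0 n2←n0 n3←n2 n4←n2 n5←n3 n6←n2 n7←n6
Join-block Dom:
  n2: preds {n0,n3}: {n0} ∩ {n0,n2,n3} = {n0}; idom=n0
  n6: preds {n2,n5}: {n0,n2} ∩ {n0,n2,n3,n5} = {n0,n2}; idom=n2

DF derivation:
  join n2 pred n0: · stop@n0
  join n2 pred n3: n3→n2 stop@n0
  join n6 pred n2: · stop@n2
  join n6 pred n5: n5→n3 stop@n2
  n0: DF=∅
  n1: DF=∅
  n2: DF={n2}
  n3: DF={n2,n6}
  n4: DF=∅
  n5: DF={n6}
  n6: DF=∅
  n7: DF=∅

φ for v: defs {n0,n5,n6}
  DF⁺ = {n6}

Answer: ["n6"]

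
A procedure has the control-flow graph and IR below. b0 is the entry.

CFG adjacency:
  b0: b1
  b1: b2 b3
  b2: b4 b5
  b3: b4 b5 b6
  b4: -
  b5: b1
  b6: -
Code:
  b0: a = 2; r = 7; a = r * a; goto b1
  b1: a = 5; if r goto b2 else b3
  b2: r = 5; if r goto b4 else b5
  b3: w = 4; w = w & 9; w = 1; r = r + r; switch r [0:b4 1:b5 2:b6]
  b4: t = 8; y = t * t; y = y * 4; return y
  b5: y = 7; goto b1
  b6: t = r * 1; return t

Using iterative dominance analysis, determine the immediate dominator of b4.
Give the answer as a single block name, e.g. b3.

idom tree: b1←b0 b2←b1 b3←b1 b4←b1 b5←b1 b6←b3
Dom∩ at merges:
  b1: preds {b0,b5}: {b0} ∩ {b0,b1,b5} = {b0}; idom=b0
  b4: preds {b2,b3}: {b0,b1,b2} ∩ {b0,b1,b3} = {b0,b1}; idom=b1
  b5: preds {b2,b3}: {b0,b1,b2} ∩ {b0,b1,b3} = {b0,b1}; idom=b1

idom(b4) = b1

Answer: b1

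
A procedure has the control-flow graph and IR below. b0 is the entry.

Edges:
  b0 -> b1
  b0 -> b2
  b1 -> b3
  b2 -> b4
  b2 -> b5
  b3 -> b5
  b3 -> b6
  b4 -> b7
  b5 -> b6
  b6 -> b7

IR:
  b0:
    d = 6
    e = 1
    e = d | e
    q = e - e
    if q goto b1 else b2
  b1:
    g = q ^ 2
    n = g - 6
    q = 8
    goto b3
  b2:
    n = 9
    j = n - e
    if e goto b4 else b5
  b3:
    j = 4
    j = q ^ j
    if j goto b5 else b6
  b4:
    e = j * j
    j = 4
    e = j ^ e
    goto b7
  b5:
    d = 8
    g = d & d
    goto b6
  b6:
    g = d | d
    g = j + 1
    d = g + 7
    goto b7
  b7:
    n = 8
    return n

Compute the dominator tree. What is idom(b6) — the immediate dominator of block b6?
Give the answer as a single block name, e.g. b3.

idom tree: b1←b0 b2←b0 b3←b1 b4←b2 b5←b0 b6←b0 b7←b0
Dom∩ at merges:
  b5: preds {b2,b3}: {b0,b2} ∩ {b0,b1,b3} = {b0}; idom=b0
  b6: preds {b3,b5}: {b0,b1,b3} ∩ {b0,b5} = {b0}; idom=b0
  b7: preds {b4,b6}: {b0,b2,b4} ∩ {b0,b6} = {b0}; idom=b0

idom(b6) = b0

Answer: b0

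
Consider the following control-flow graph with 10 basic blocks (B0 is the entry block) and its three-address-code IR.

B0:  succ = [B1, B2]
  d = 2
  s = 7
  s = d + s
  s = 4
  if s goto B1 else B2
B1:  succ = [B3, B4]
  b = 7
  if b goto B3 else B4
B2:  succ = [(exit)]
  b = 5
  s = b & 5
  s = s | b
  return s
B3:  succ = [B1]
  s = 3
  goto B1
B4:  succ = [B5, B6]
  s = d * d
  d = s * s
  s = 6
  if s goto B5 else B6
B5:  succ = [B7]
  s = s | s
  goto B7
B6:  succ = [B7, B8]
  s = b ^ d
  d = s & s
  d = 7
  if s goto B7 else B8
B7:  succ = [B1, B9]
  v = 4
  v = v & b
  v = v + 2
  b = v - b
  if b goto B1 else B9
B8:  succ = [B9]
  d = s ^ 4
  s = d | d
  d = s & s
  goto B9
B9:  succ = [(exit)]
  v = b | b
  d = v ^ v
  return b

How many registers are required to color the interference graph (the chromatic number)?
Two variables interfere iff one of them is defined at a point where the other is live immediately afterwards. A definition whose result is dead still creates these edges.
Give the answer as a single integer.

Block summaries:
  B0 def {d,s} use ∅
  B1 def {b} use ∅
  B2 def {b,s} use ∅
  B3 def {s} use ∅
  B4 def {d,s} use {d}
  B5 def {s} use {s}
  B6 def {d,s} use {b,d}
  B7 def {b,v} use {b}
  B8 def {d,s} use {s}
  B9 def {d,v} use {b}

Live sets:
  B0 li=∅ lo={d}
  B1 li={d} lo={b,d}
  B2 li=∅ lo=∅
  B3 li={d} lo={d}
  B4 li={b,d} lo={b,d,s}
  B5 li={b,d,s} lo={b,d}
  B6 li={b,d} lo={b,d,s}
  B7 li={b,d} lo={b,d}
  B8 li={b,s} lo={b}
  B9 li={b} lo=∅

Interference:
  b — {d,s,v}
  d — {b,s,v}
  s — {b,d}
  v — {b,d}

Colouring:
  clique {b,d,s} ⇒ need ≥ 3
  assign b→R0 d→R1 s→R2 v→R2 — no edge inside a register ⇒ χ ≤ 3
  χ = 3

Answer: 3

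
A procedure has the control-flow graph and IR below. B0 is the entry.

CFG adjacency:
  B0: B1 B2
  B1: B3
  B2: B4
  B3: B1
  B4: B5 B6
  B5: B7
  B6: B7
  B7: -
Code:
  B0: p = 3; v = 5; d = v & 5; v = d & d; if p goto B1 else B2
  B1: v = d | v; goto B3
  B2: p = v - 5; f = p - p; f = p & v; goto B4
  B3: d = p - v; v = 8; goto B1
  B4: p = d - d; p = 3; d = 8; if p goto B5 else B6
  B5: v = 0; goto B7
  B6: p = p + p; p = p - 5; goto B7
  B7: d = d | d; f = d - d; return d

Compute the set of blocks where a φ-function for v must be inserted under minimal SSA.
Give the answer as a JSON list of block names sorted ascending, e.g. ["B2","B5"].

idom tree: B1←B0 B2←B0 B3←B1 B4←B2 B5←B4 B6←B4 B7←B4
Dom at joins:
  B1: preds {B0,B3}: {B0} ∩ {B0,B1,B3} = {B0}; idom=B0
  B7: preds {B5,B6}: {B0,B2,B4,B5} ∩ {B0,B2,B4,B6} = {B0,B2,B4}; idom=B4

DF walk-up:
  join B1 pred B0: · stop@B0
  join B1 pred B3: B3→B1 stop@B0
  join B7 pred B5: B5 stop@B4
  join B7 pred B6: B6 stop@B4
  B0: DF=∅
  B1: DF={B1}
  B2: DF=∅
  B3: DF={B1}
  B4: DF=∅
  B5: DF={B7}
  B6: DF={B7}
  B7: DF=∅

φ for v: defs {B0,B1,B3,B5}
  DF⁺ = {B1,B7}

Answer: ["B1", "B7"]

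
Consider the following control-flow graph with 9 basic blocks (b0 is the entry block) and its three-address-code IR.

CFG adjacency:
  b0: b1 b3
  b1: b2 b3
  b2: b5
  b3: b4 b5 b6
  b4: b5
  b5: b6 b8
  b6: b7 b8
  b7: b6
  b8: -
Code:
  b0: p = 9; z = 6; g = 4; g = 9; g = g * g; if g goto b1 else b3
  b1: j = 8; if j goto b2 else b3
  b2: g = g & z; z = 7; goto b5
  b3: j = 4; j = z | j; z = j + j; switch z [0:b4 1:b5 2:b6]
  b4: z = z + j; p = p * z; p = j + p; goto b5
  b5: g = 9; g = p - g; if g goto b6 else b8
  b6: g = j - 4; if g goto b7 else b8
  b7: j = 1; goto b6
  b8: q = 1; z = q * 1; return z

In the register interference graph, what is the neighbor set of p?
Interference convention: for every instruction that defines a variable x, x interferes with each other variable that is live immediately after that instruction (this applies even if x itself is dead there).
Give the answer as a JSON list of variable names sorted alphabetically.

Per-block:
  b0: def={g,p,z} ue=∅
  b1: def={j} ue=∅
  b2: def={g,z} ue={g,z}
  b3: def={j,z} ue={z}
  b4: def={p,z} ue={j,p,z}
  b5: def={g} ue={p}
  b6: def={g} ue={j}
  b7: def={j} ue=∅
  b8: def={q,z} ue=∅

Live sets:
  live b0: ∅→{g,p,z}
  live b1: {g,p,z}→{g,j,p,z}
  live b2: {g,j,p,z}→{j,p}
  live b3: {p,z}→{j,p,z}
  live b4: {j,p,z}→{j,p}
  live b5: {j,p}→{j}
  live b6: {j}→∅
  live b7: ∅→{j}
  live b8: ∅→∅

Interfere edges:
  g — {j,p,z}
  j — {g,p,z}
  p — {g,j,z}
  q — ∅
  z — {g,j,p}

N(p) = ["g", "j", "z"]

Answer: ["g", "j", "z"]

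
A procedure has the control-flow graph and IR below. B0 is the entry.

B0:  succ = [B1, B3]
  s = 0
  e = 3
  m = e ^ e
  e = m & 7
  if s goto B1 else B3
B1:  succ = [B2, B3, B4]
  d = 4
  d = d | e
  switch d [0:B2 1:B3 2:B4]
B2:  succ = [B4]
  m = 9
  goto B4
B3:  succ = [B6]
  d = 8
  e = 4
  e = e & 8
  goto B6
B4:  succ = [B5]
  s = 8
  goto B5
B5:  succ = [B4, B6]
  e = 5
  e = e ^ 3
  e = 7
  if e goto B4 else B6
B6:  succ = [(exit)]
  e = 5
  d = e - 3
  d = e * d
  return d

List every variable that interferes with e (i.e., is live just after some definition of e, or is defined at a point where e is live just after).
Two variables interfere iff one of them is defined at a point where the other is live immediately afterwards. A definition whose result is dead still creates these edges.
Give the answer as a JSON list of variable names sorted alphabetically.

Answer: ["d", "s"]

Analysis:
Block summaries:
  B0: {e,m,s} / ∅
  B1: {d} / {e}
  B2: {m} / ∅
  B3: {d,e} / ∅
  B4: {s} / ∅
  B5: {e} / ∅
  B6: {d,e} / ∅

Liveness:
  B0: in=∅ out={e}
  B1: in={e} out=∅
  B2: in=∅ out=∅
  B3: in=∅ out=∅
  B4: in=∅ out=∅
  B5: in=∅ out=∅
  B6: in=∅ out=∅

Interfere edges:
  d — {e}
  e — {d,s}
  m — {s}
  s — {e,m}

N(e) = ["d", "s"]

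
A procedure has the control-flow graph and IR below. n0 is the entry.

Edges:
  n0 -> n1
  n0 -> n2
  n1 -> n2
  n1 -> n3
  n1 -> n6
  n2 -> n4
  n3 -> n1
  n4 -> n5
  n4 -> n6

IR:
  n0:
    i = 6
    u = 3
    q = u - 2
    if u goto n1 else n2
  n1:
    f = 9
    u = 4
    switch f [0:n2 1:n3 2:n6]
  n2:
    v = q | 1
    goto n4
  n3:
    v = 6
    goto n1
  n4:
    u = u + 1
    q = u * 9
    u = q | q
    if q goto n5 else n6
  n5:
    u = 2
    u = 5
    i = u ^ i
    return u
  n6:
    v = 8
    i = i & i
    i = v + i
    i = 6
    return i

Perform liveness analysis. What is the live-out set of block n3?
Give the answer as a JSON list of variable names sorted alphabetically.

Block summaries:
  n0: def={i,q,u} ue=∅
  n1: def={f,u} ue=∅
  n2: def={v} ue={q}
  n3: def={v} ue=∅
  n4: def={q,u} ue={u}
  n5: def={i,u} ue={i}
  n6: def={i,v} ue={i}

Liveness:
  n0: in=∅ out={i,q,u}
  n1: in={i,q} out={i,q,u}
  n2: in={i,q,u} out={i,u}
  n3: in={i,q} out={i,q}
  n4: in={i,u} out={i}
  n5: in={i} out=∅
  n6: in={i} out=∅

live-out(n3) = ["i", "q"]

Answer: ["i", "q"]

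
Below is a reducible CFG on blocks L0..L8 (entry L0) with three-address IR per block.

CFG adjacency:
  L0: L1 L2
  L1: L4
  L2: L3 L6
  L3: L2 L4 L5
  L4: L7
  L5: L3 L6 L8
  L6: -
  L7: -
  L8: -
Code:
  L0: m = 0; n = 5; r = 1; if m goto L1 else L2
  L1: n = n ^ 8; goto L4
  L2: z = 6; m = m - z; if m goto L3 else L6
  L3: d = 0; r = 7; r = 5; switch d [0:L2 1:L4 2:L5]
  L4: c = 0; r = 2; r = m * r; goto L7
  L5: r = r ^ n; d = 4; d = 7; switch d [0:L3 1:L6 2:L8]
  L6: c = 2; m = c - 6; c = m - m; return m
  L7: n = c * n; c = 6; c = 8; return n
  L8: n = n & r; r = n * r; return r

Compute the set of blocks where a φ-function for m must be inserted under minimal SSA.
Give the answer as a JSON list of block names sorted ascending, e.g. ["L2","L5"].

Answer: ["L2", "L4"]

Analysis:
idom tree: L1←L0 L2←L0 L3←L2 L4←L0 L5←L3 L6←L2 L7←L4 L8←L5
Join-block Dom:
  L2: preds {L0,L3}: {L0} ∩ {L0,L2,L3} = {L0}; idom=L0
  L3: preds {L2,L5}: {L0,L2} ∩ {L0,L2,L3,L5} = {L0,L2}; idom=L2
  L4: preds {L1,L3}: {L0,L1} ∩ {L0,L2,L3} = {L0}; idom=L0
  L6: preds {L2,L5}: {L0,L2} ∩ {L0,L2,L3,L5} = {L0,L2}; idom=L2

DF derivation:
  join L2 pred L0: · stop@L0
  join L2 pred L3: L3→L2 stop@L0
  join L3 pred L2: · stop@L2
  join L3 pred L5: L5→L3 stop@L2
  join L4 pred L1: L1 stop@L0
  join L4 pred L3: L3→L2 stop@L0
  join L6 pred L2: · stop@L2
  join L6 pred L5: L5→L3 stop@L2
  L0 → ∅
  L1 → {L4}
  L2 → {L2,L4}
  L3 → {L2,L3,L4,L6}
  L4 → ∅
  L5 → {L3,L6}
  L6 → ∅
  L7 → ∅
  L8 → ∅

φ for m: defs {L0,L2,L6}
  DF⁺ = {L2,L4}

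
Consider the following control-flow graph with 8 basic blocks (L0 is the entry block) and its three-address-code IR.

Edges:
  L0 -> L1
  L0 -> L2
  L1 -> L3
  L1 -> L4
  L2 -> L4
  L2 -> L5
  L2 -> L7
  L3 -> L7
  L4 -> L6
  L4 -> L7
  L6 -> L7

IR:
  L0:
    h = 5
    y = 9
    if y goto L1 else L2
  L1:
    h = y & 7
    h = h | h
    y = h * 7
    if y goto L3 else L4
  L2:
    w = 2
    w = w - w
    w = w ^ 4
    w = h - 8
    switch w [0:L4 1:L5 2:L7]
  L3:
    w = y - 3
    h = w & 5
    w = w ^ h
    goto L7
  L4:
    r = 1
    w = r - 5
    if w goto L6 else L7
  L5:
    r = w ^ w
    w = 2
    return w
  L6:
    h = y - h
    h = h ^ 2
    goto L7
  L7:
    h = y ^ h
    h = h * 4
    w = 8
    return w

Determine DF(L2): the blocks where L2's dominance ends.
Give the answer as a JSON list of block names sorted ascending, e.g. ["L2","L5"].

Answer: ["L4", "L7"]

Working:
idom tree: L1←L0 L2←L0 L3←L1 L4←L0 L5←L2 L6←L4 L7←L0
Join-block Dom:
  L4: preds {L1,L2}: {L0,L1} ∩ {L0,L2} = {L0}; idom=L0
  L7: preds {L2,L3,L4,L6}: {L0,L2} ∩ {L0,L1,L3} ∩ {L0,L4} ∩ {L0,L4,L6} = {L0}; idom=L0

DF derivation:
  join L4 pred L1: L1 stop@L0
  join L4 pred L2: L2 stop@L0
  join L7 pred L2: L2 stop@L0
  join L7 pred L3: L3→L1 stop@L0
  join L7 pred L4: L4 stop@L0
  join L7 pred L6: L6→L4 stop@L0
  DF(L0)=∅
  DF(L1)={L4,L7}
  DF(L2)={L4,L7}
  DF(L3)={L7}
  DF(L4)={L7}
  DF(L5)=∅
  DF(L6)={L7}
  DF(L7)=∅

DF(L2) = ["L4", "L7"]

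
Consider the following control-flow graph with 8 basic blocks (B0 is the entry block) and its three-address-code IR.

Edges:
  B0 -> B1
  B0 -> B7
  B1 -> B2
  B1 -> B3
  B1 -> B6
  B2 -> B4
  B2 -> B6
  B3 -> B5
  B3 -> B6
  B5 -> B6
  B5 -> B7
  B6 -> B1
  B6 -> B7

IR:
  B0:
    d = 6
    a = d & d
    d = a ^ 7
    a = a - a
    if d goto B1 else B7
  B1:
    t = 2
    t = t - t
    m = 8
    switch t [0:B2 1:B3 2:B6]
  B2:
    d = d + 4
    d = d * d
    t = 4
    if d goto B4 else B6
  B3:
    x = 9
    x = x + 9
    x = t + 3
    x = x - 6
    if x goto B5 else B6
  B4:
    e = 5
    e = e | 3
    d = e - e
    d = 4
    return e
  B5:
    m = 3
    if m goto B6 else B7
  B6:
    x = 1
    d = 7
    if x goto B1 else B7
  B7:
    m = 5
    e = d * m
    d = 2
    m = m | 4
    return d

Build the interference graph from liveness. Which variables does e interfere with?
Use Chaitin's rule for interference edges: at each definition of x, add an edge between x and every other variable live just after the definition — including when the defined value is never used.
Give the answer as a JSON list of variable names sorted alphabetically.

Answer: ["d", "m"]

Working:
Per-block:
  B0: {a,d} / ∅
  B1: {m,t} / ∅
  B2: {d,t} / {d}
  B3: {x} / {t}
  B4: {d,e} / ∅
  B5: {m} / ∅
  B6: {d,x} / ∅
  B7: {d,e,m} / {d}

Backward fixpoint:
  live B0: ∅→{d}
  live B1: {d}→{d,t}
  live B2: {d}→∅
  live B3: {d,t}→{d}
  live B4: ∅→∅
  live B5: {d}→{d}
  live B6: ∅→{d}
  live B7: {d}→∅

Conflict graph:
  a↔{d}
  d↔{a,e,m,t,x}
  e↔{d,m}
  m↔{d,e,t}
  t↔{d,m,x}
  x↔{d,t}

N(e) = ["d", "m"]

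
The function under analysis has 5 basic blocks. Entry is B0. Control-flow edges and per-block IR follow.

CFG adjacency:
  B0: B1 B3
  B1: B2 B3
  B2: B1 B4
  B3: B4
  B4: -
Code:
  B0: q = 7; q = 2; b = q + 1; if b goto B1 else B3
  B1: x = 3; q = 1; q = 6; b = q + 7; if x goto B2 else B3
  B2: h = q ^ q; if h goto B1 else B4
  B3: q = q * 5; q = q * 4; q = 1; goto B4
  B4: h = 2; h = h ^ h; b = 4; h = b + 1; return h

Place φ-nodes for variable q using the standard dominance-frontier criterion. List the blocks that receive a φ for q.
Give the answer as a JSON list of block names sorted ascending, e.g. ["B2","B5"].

idom tree: B1←B0 B2←B1 B3←B0 B4←B0
Dom at joins:
  B1: preds {B0,B2}: {B0} ∩ {B0,B1,B2} = {B0}; idom=B0
  B3: preds {B0,B1}: {B0} ∩ {B0,B1} = {B0}; idom=B0
  B4: preds {B2,B3}: {B0,B1,B2} ∩ {B0,B3} = {B0}; idom=B0

DF derivation:
  B1←B0: walk · to B0
  B1←B2: walk B2→B1 to B0
  B3←B0: walk · to B0
  B3←B1: walk B1 to B0
  B4←B2: walk B2→B1 to B0
  B4←B3: walk B3 to B0
  DF(B0)=∅
  DF(B1)={B1,B3,B4}
  DF(B2)={B1,B4}
  DF(B3)={B4}
  DF(B4)=∅

φ for q: defs {B0,B1,B3}
  DF⁺ = {B1,B3,B4}

Answer: ["B1", "B3", "B4"]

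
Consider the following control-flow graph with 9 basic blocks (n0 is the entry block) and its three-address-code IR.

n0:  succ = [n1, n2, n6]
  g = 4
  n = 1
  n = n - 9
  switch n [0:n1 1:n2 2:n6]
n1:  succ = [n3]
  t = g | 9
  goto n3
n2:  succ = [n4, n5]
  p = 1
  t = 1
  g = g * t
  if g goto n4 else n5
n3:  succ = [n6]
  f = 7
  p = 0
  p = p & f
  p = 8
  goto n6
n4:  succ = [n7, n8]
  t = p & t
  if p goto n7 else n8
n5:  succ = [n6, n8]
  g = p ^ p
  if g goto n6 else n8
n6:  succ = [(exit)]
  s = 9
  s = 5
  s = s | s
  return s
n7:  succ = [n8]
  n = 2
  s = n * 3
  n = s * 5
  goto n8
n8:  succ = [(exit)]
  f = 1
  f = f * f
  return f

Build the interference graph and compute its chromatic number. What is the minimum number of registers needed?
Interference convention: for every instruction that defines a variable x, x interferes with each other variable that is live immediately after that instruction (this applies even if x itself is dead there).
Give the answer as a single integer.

Per-block:
  n0 def {g,n} use ∅
  n1 def {t} use {g}
  n2 def {g,p,t} use {g}
  n3 def {f,p} use ∅
  n4 def {t} use {p,t}
  n5 def {g} use {p}
  n6 def {s} use ∅
  n7 def {n,s} use ∅
  n8 def {f} use ∅

Liveness:
  live n0: ∅→{g}
  live n1: {g}→∅
  live n2: {g}→{p,t}
  live n3: ∅→∅
  live n4: {p,t}→∅
  live n5: {p}→∅
  live n6: ∅→∅
  live n7: ∅→∅
  live n8: ∅→∅

Interfere edges:
  f↔{p}
  g↔{n,p,t}
  n↔{g}
  p↔{f,g,t}
  s↔∅
  t↔{g,p}

Chromatic number:
  lower bound: {g,p,t} mutually conflict ⇒ χ ≥ 3
  assign f→r0 g→r0 n→r1 p→r1 s→r0 t→r2 — no edge inside a register ⇒ χ ≤ 3
  χ = 3

Answer: 3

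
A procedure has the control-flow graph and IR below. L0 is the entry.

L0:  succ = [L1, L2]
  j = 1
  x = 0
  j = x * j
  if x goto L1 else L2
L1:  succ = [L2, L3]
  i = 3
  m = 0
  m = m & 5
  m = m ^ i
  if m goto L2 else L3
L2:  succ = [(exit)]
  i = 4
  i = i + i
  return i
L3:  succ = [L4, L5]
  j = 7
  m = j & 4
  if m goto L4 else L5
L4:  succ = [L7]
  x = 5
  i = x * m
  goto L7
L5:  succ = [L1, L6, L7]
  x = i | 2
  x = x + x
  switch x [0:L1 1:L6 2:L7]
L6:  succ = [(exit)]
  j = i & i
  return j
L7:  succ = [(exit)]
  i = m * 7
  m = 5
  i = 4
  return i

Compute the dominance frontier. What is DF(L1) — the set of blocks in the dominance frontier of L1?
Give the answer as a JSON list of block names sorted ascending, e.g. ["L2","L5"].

idom tree: L1←L0 L2←L0 L3←L1 L4←L3 L5←L3 L6←L5 L7←L3
Join-block Dom:
  L1: preds {L0,L5}: {L0} ∩ {L0,L1,L3,L5} = {L0}; idom=L0
  L2: preds {L0,L1}: {L0} ∩ {L0,L1} = {L0}; idom=L0
  L7: preds {L4,L5}: {L0,L1,L3,L4} ∩ {L0,L1,L3,L5} = {L0,L1,L3}; idom=L3

DF derivation:
  L1←L0: walk · to L0
  L1←L5: walk L5→L3→L1 to L0
  L2←L0: walk · to L0
  L2←L1: walk L1 to L0
  L7←L4: walk L4 to L3
  L7←L5: walk L5 to L3
  L0 → ∅
  L1 → {L1,L2}
  L2 → ∅
  L3 → {L1}
  L4 → {L7}
  L5 → {L1,L7}
  L6 → ∅
  L7 → ∅

DF(L1) = ["L1", "L2"]

Answer: ["L1", "L2"]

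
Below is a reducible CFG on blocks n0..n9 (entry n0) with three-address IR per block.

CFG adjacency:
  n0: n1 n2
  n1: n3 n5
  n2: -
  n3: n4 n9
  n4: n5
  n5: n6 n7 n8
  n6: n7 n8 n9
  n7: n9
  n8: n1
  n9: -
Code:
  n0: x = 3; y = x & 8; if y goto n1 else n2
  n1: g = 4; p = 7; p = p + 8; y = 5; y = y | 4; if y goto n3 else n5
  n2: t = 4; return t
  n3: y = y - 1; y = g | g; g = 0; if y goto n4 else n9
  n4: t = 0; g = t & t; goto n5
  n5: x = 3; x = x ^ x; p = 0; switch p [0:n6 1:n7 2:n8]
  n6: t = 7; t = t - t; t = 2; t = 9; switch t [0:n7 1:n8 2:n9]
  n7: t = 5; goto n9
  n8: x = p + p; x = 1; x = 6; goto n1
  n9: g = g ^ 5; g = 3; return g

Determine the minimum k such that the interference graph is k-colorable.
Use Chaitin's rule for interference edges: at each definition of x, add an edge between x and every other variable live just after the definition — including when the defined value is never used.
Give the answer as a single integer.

Answer: 3

Analysis:
Block summaries:
  n0 def {x,y} use ∅
  n1 def {g,p,y} use ∅
  n2 def {t} use ∅
  n3 def {g,y} use {g,y}
  n4 def {g,t} use ∅
  n5 def {p,x} use ∅
  n6 def {t} use ∅
  n7 def {t} use ∅
  n8 def {x} use {p}
  n9 def {g} use {g}

Live sets:
  live n0: ∅→∅
  live n1: ∅→{g,y}
  live n2: ∅→∅
  live n3: {g,y}→{g}
  live n4: ∅→{g}
  live n5: {g}→{g,p}
  live n6: {g,p}→{g,p}
  live n7: {g}→{g}
  live n8: {p}→∅
  live n9: {g}→∅

Interference:
  g: {p,t,x,y}
  p: {g,t}
  t: {g,p}
  x: {g}
  y: {g}

Chromatic number:
  {g,p,t} pairwise interfere (3-clique) ⇒ χ ≥ 3
  3-colouring: r0={g}  r1={p,x,y}  r2={t}
  χ = 3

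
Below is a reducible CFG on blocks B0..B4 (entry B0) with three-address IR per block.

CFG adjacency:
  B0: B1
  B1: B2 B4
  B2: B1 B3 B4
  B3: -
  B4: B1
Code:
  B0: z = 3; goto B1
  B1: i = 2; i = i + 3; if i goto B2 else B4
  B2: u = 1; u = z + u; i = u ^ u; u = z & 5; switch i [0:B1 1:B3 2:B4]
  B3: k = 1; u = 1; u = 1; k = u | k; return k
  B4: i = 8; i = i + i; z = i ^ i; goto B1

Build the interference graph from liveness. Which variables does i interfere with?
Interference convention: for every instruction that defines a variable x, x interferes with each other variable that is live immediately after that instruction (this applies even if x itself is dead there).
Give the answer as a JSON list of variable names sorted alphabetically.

Per-block:
  B0: def={z} ue=∅
  B1: def={i} ue=∅
  B2: def={i,u} ue={z}
  B3: def={k,u} ue=∅
  B4: def={i,z} ue=∅

Liveness:
  B0: in=∅ out={z}
  B1: in={z} out={z}
  B2: in={z} out={z}
  B3: in=∅ out=∅
  B4: in=∅ out={z}

Interference:
  i: {u,z}
  k: {u}
  u: {i,k,z}
  z: {i,u}

N(i) = ["u", "z"]

Answer: ["u", "z"]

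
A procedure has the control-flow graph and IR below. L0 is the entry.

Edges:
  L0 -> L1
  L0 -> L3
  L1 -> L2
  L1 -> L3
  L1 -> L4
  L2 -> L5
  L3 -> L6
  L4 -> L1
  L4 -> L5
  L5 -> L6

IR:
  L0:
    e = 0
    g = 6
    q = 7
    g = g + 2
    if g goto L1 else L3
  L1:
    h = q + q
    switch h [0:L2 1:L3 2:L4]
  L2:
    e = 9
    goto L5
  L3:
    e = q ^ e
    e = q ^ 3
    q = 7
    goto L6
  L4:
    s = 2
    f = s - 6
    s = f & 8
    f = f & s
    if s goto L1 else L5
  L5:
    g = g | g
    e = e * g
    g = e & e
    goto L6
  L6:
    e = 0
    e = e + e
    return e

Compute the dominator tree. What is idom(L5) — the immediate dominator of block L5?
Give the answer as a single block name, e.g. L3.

idom tree: L1←L0 L2←L1 L3←L0 L4←L1 L5←L1 L6←L0
Join-block Dom:
  L1: preds {L0,L4}: {L0} ∩ {L0,L1,L4} = {L0}; idom=L0
  L3: preds {L0,L1}: {L0} ∩ {L0,L1} = {L0}; idom=L0
  L5: preds {L2,L4}: {L0,L1,L2} ∩ {L0,L1,L4} = {L0,L1}; idom=L1
  L6: preds {L3,L5}: {L0,L3} ∩ {L0,L1,L5} = {L0}; idom=L0

idom(L5) = L1

Answer: L1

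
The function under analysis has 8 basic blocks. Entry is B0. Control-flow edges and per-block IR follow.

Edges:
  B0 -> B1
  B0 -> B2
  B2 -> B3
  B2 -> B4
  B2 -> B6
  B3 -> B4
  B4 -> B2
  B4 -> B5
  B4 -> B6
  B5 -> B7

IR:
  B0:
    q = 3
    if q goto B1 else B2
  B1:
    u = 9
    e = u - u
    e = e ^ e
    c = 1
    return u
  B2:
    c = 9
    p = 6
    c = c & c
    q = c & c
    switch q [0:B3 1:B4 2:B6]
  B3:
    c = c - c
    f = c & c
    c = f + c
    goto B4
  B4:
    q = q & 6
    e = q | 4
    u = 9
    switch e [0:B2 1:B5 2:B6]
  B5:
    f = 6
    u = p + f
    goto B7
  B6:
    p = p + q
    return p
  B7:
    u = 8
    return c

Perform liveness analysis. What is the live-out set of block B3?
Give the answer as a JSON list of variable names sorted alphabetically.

def/use:
  B0: {q} / ∅
  B1: {c,e,u} / ∅
  B2: {c,p,q} / ∅
  B3: {c,f} / {c}
  B4: {e,q,u} / {q}
  B5: {f,u} / {p}
  B6: {p} / {p,q}
  B7: {u} / {c}

Backward fixpoint:
  B0: in=∅ out=∅
  B1: in=∅ out=∅
  B2: in=∅ out={c,p,q}
  B3: in={c,p,q} out={c,p,q}
  B4: in={c,p,q} out={c,p,q}
  B5: in={c,p} out={c}
  B6: in={p,q} out=∅
  B7: in={c} out=∅

live-out(B3) = ["c", "p", "q"]

Answer: ["c", "p", "q"]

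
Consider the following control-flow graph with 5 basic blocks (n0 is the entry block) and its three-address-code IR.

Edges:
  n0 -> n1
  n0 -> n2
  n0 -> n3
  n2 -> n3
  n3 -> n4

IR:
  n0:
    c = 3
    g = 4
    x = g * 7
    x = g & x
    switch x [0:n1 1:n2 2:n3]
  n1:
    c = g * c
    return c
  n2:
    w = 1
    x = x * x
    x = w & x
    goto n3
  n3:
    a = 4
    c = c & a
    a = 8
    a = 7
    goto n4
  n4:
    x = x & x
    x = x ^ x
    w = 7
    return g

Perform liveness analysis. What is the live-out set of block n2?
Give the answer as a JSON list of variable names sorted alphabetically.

Answer: ["c", "g", "x"]

Analysis:
Per-block:
  n0: def={c,g,x} ue=∅
  n1: def={c} ue={c,g}
  n2: def={w,x} ue={x}
  n3: def={a,c} ue={c}
  n4: def={w,x} ue={g,x}

Live sets:
  n0: in=∅ out={c,g,x}
  n1: in={c,g} out=∅
  n2: in={c,g,x} out={c,g,x}
  n3: in={c,g,x} out={g,x}
  n4: in={g,x} out=∅

live-out(n2) = ["c", "g", "x"]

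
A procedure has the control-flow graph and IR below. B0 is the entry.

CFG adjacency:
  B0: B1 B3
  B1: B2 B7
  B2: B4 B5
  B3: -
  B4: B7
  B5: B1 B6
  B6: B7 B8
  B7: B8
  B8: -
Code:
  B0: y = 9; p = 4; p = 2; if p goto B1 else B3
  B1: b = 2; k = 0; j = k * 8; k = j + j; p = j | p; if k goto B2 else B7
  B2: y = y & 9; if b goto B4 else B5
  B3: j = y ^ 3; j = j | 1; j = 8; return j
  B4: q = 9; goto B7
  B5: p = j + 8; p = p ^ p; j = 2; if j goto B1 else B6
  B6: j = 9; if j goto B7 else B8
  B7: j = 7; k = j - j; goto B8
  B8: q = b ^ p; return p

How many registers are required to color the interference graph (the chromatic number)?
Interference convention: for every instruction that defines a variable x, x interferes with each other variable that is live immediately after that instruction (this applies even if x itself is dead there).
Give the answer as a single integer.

Answer: 5

Derivation:
def/use:
  B0: def={p,y} ue=∅
  B1: def={b,j,k,p} ue={p}
  B2: def={y} ue={b,y}
  B3: def={j} ue={y}
  B4: def={q} ue=∅
  B5: def={j,p} ue={j}
  B6: def={j} ue=∅
  B7: def={j,k} ue=∅
  B8: def={q} ue={b,p}

Live sets:
  B0: in=∅ out={p,y}
  B1: in={p,y} out={b,j,p,y}
  B2: in={b,j,p,y} out={b,j,p,y}
  B3: in={y} out=∅
  B4: in={b,p} out={b,p}
  B5: in={b,j,y} out={b,p,y}
  B6: in={b,p} out={b,p}
  B7: in={b,p} out={b,p}
  B8: in={b,p} out=∅

Conflict graph:
  b — {j,k,p,q,y}
  j — {b,k,p,y}
  k — {b,j,p,y}
  p — {b,j,k,q,y}
  q — {b,p}
  y — {b,j,k,p}

Registers:
  {b,j,k,p,y} pairwise interfere (5-clique) ⇒ χ ≥ 5
  assign b→c0 j→c2 k→c3 p→c1 q→c2 y→c4 — no edge inside a register ⇒ χ ≤ 5
  χ = 5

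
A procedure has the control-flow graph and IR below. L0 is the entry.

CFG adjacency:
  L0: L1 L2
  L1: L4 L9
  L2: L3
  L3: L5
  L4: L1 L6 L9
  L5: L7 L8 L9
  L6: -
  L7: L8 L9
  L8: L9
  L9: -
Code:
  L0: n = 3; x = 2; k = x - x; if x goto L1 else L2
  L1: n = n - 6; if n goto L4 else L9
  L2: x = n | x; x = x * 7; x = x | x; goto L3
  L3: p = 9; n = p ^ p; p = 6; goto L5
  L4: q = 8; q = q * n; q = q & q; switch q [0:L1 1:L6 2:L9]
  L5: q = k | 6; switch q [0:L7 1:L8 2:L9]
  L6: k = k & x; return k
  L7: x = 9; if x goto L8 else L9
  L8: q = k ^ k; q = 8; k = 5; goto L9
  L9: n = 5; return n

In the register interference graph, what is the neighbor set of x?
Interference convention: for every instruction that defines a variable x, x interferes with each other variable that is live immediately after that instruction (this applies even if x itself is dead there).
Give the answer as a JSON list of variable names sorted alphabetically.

Block summaries:
  L0: def={k,n,x} ue=∅
  L1: def={n} ue={n}
  L2: def={x} ue={n,x}
  L3: def={n,p} ue=∅
  L4: def={q} ue={n}
  L5: def={q} ue={k}
  L6: def={k} ue={k,x}
  L7: def={x} ue=∅
  L8: def={k,q} ue={k}
  L9: def={n} ue=∅

Live sets:
  L0 li=∅ lo={k,n,x}
  L1 li={k,n,x} lo={k,n,x}
  L2 li={k,n,x} lo={k}
  L3 li={k} lo={k}
  L4 li={k,n,x} lo={k,n,x}
  L5 li={k} lo={k}
  L6 li={k,x} lo=∅
  L7 li={k} lo={k}
  L8 li={k} lo=∅
  L9 li=∅ lo=∅

Interference:
  k↔{n,p,q,x}
  n↔{k,q,x}
  p↔{k}
  q↔{k,n,x}
  x↔{k,n,q}

N(x) = ["k", "n", "q"]

Answer: ["k", "n", "q"]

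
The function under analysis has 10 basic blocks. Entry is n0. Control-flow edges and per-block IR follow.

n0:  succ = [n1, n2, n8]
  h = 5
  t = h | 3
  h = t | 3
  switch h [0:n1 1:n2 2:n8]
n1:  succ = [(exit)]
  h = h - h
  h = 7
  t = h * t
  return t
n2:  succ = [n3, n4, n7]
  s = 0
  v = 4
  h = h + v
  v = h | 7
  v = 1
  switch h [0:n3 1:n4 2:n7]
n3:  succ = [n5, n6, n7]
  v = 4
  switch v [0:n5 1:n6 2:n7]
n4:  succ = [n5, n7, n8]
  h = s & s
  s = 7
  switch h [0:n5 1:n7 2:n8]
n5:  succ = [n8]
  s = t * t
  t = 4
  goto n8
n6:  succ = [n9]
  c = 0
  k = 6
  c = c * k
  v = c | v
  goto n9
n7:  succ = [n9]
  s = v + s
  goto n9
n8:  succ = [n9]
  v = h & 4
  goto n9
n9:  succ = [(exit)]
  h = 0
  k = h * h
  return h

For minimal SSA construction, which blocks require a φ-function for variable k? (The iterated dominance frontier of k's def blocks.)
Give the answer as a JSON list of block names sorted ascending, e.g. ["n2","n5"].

Answer: ["n9"]

Derivation:
idom tree: n1←n0 n2←n0 n3←n2 n4←n2 n5←n2 n6←n3 n7←n2 n8←n0 n9←n0
Join-block Dom:
  n5: preds {n3,n4}: {n0,n2,n3} ∩ {n0,n2,n4} = {n0,n2}; idom=n2
  n7: preds {n2,n3,n4}: {n0,n2} ∩ {n0,n2,n3} ∩ {n0,n2,n4} = {n0,n2}; idom=n2
  n8: preds {n0,n4,n5}: {n0} ∩ {n0,n2,n4} ∩ {n0,n2,n5} = {n0}; idom=n0
  n9: preds {n6,n7,n8}: {n0,n2,n3,n6} ∩ {n0,n2,n7} ∩ {n0,n8} = {n0}; idom=n0

DF walk-up:
  n5←n3: walk n3 to n2
  n5←n4: walk n4 to n2
  n7←n2: walk · to n2
  n7←n3: walk n3 to n2
  n7←n4: walk n4 to n2
  n8←n0: walk · to n0
  n8←n4: walk n4→n2 to n0
  n8←n5: walk n5→n2 to n0
  n9←n6: walk n6→n3→n2 to n0
  n9←n7: walk n7→n2 to n0
  n9←n8: walk n8 to n0
  n0: DF=∅
  n1: DF=∅
  n2: DF={n8,n9}
  n3: DF={n5,n7,n9}
  n4: DF={n5,n7,n8}
  n5: DF={n8}
  n6: DF={n9}
  n7: DF={n9}
  n8: DF={n9}
  n9: DF=∅

φ for k: defs {n6,n9}
  DF⁺ = {n9}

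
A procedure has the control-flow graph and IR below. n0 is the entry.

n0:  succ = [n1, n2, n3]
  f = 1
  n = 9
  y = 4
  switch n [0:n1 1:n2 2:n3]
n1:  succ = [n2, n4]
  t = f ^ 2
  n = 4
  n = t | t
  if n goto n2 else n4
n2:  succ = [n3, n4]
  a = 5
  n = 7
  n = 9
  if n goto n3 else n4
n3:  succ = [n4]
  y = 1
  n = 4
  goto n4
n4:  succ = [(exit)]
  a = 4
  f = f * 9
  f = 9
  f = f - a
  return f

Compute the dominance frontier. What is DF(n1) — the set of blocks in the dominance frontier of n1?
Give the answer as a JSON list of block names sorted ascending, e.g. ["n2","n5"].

Answer: ["n2", "n4"]

Analysis:
idom tree: n1←n0 n2←n0 n3←n0 n4←n0
Join-block Dom:
  n2: preds {n0,n1}: {n0} ∩ {n0,n1} = {n0}; idom=n0
  n3: preds {n0,n2}: {n0} ∩ {n0,n2} = {n0}; idom=n0
  n4: preds {n1,n2,n3}: {n0,n1} ∩ {n0,n2} ∩ {n0,n3} = {n0}; idom=n0

DF derivation:
  join n2 pred n0: · stop@n0
  join n2 pred n1: n1 stop@n0
  join n3 pred n0: · stop@n0
  join n3 pred n2: n2 stop@n0
  join n4 pred n1: n1 stop@n0
  join n4 pred n2: n2 stop@n0
  join n4 pred n3: n3 stop@n0
  DF(n0)=∅
  DF(n1)={n2,n4}
  DF(n2)={n3,n4}
  DF(n3)={n4}
  DF(n4)=∅

DF(n1) = ["n2", "n4"]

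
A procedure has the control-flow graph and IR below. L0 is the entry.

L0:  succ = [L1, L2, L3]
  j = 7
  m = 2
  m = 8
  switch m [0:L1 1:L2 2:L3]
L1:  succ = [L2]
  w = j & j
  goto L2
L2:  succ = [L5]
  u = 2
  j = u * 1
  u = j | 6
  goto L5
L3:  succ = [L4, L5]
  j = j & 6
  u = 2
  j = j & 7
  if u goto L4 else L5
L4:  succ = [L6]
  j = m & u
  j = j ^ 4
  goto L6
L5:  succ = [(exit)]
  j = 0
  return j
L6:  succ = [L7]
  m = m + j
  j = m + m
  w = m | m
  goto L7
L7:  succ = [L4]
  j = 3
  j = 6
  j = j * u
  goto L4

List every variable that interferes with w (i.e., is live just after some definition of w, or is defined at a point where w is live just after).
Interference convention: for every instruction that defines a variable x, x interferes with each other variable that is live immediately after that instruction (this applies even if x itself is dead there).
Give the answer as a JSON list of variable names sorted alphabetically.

Answer: ["m", "u"]

Analysis:
Per-block:
  L0 def {j,m} use ∅
  L1 def {w} use {j}
  L2 def {j,u} use ∅
  L3 def {j,u} use {j}
  L4 def {j} use {m,u}
  L5 def {j} use ∅
  L6 def {j,m,w} use {j,m}
  L7 def {j} use {u}

Backward fixpoint:
  L0 li=∅ lo={j,m}
  L1 li={j} lo=∅
  L2 li=∅ lo=∅
  L3 li={j,m} lo={m,u}
  L4 li={m,u} lo={j,m,u}
  L5 li=∅ lo=∅
  L6 li={j,m,u} lo={m,u}
  L7 li={m,u} lo={m,u}

Conflict graph:
  j — {m,u}
  m — {j,u,w}
  u — {j,m,w}
  w — {m,u}

N(w) = ["m", "u"]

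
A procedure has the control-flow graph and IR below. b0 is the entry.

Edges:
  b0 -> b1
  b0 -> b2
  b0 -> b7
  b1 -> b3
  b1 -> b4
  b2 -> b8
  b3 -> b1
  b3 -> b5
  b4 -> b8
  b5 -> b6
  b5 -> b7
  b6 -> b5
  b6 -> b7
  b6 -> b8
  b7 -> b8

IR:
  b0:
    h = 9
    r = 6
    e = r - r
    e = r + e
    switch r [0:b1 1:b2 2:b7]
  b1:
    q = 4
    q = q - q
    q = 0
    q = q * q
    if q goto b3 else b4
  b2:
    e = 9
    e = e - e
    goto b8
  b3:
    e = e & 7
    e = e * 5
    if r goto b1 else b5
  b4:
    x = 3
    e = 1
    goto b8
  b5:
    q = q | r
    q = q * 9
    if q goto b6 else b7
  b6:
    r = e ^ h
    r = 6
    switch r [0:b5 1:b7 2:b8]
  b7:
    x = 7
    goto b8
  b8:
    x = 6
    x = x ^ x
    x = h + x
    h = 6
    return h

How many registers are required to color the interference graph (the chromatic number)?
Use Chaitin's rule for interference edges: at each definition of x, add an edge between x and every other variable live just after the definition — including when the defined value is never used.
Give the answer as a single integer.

Answer: 4

Working:
Per-block:
  b0: def={e,h,r} ue=∅
  b1: def={q} ue=∅
  b2: def={e} ue=∅
  b3: def={e} ue={e,r}
  b4: def={e,x} ue=∅
  b5: def={q} ue={q,r}
  b6: def={r} ue={e,h}
  b7: def={x} ue=∅
  b8: def={h,x} ue={h}

Backward fixpoint:
  b0: in=∅ out={e,h,r}
  b1: in={e,h,r} out={e,h,q,r}
  b2: in={h} out={h}
  b3: in={e,h,q,r} out={e,h,q,r}
  b4: in={h} out={h}
  b5: in={e,h,q,r} out={e,h,q}
  b6: in={e,h,q} out={e,h,q,r}
  b7: in={h} out={h}
  b8: in={h} out=∅

Interfere edges:
  e↔{h,q,r}
  h↔{e,q,r,x}
  q↔{e,h,r}
  r↔{e,h,q}
  x↔{h}

Colouring:
  clique {e,h,q,r} ⇒ need ≥ 4
  4-colouring: r0={h}  r1={e,x}  r2={q}  r3={r}
  χ = 4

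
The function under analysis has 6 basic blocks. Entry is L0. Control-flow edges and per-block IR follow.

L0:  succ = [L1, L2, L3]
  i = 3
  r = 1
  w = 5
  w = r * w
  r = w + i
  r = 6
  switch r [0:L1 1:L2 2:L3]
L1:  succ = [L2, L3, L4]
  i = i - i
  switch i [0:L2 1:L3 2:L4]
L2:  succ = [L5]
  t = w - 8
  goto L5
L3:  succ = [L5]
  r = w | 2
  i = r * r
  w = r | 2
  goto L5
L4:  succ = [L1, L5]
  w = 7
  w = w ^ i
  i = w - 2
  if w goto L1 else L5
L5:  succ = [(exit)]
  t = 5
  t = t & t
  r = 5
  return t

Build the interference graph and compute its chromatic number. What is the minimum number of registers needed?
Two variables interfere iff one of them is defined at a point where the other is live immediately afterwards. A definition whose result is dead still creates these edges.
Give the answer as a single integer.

Block summaries:
  L0 def {i,r,w} use ∅
  L1 def {i} use {i}
  L2 def {t} use {w}
  L3 def {i,r,w} use {w}
  L4 def {i,w} use {i}
  L5 def {r,t} use ∅

Backward fixpoint:
  live L0: ∅→{i,w}
  live L1: {i,w}→{i,w}
  live L2: {w}→∅
  live L3: {w}→∅
  live L4: {i}→{i,w}
  live L5: ∅→∅

Conflict graph:
  i: {r,w}
  r: {i,t,w}
  t: {r}
  w: {i,r}

Chromatic number:
  {i,r,w} pairwise interfere (3-clique) ⇒ χ ≥ 3
  assign i→c1 r→c0 t→c1 w→c2 — no edge inside a register ⇒ χ ≤ 3
  χ = 3

Answer: 3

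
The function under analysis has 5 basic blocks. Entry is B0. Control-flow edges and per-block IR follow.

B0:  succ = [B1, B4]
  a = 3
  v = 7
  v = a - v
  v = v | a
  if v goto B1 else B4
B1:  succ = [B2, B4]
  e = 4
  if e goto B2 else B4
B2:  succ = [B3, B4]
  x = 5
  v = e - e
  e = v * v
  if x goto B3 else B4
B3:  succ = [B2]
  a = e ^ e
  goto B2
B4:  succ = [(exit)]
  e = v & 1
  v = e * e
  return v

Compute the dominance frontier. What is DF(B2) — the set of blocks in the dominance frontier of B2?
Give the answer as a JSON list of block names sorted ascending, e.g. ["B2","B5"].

idom tree: B1←B0 B2←B1 B3←B2 B4←B0
Dom at joins:
  B2: preds {B1,B3}: {B0,B1} ∩ {B0,B1,B2,B3} = {B0,B1}; idom=B1
  B4: preds {B0,B1,B2}: {B0} ∩ {B0,B1} ∩ {B0,B1,B2} = {B0}; idom=B0

DF walk-up:
  join B2 pred B1: · stop@B1
  join B2 pred B3: B3→B2 stop@B1
  join B4 pred B0: · stop@B0
  join B4 pred B1: B1 stop@B0
  join B4 pred B2: B2→B1 stop@B0
  B0: DF=∅
  B1: DF={B4}
  B2: DF={B2,B4}
  B3: DF={B2}
  B4: DF=∅

DF(B2) = ["B2", "B4"]

Answer: ["B2", "B4"]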